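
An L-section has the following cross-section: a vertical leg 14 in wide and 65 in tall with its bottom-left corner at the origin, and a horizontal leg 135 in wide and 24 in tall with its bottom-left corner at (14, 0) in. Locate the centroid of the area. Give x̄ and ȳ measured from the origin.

x̄ = 65.16 in, ȳ = 16.50 in

vertical leg: A = 14 × 65 = 910.00, centroid at (7.00, 32.50).
horizontal leg: A = 135 × 24 = 3240.00, centroid at (81.50, 12.00).
ΣA = 4150.00 in²
ΣAx̄ = (910.00)(7.00) + (3240.00)(81.50) = 270430.00 in³
ΣAȳ = (910.00)(32.50) + (3240.00)(12.00) = 68455.00 in³
x̄ = 270430.00 / 4150.00 = 65.16 in
ȳ = 68455.00 / 4150.00 = 16.50 in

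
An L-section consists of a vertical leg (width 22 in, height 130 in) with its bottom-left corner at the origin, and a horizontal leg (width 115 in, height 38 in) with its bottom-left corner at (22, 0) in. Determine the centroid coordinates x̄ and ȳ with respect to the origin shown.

x̄ = 52.40 in, ȳ = 37.20 in

vertical leg: A = 22 × 130 = 2860.00, centroid at (11.00, 65.00).
horizontal leg: A = 115 × 38 = 4370.00, centroid at (79.50, 19.00).
ΣA = 7230.00 in²
ΣAx̄ = (2860.00)(11.00) + (4370.00)(79.50) = 378875.00 in³
ΣAȳ = (2860.00)(65.00) + (4370.00)(19.00) = 268930.00 in³
x̄ = 378875.00 / 7230.00 = 52.40 in
ȳ = 268930.00 / 7230.00 = 37.20 in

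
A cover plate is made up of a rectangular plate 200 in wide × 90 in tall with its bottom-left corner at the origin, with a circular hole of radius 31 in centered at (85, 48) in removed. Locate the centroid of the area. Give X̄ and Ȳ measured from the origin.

Part | A | x̄ᵢ | ȳᵢ | A·x̄ᵢ | A·ȳᵢ
plate | 18000.00 | 100.00 | 45.00 | 1800000.00 | 810000.00
hole | -3019.07 | 85.00 | 48.00 | -256621.00 | -144915.39
Σ | 14980.93 |  |  | 1543379.00 | 665084.61
X̄ = 1543379.00 / 14980.93 = 103.02 in
Ȳ = 665084.61 / 14980.93 = 44.40 in

X̄ = 103.02 in, Ȳ = 44.40 in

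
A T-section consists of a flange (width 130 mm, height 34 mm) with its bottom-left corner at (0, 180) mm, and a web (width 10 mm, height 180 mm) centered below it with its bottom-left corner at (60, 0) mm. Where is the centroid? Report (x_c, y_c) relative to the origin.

x_c = 65.00 mm, y_c = 166.04 mm

Part | A | x̄ᵢ | ȳᵢ | A·x̄ᵢ | A·ȳᵢ
web | 1800.00 | 65.00 | 90.00 | 117000.00 | 162000.00
flange | 4420.00 | 65.00 | 197.00 | 287300.00 | 870740.00
Σ | 6220.00 |  |  | 404300.00 | 1032740.00
x_c = 404300.00 / 6220.00 = 65.00 mm
y_c = 1032740.00 / 6220.00 = 166.04 mm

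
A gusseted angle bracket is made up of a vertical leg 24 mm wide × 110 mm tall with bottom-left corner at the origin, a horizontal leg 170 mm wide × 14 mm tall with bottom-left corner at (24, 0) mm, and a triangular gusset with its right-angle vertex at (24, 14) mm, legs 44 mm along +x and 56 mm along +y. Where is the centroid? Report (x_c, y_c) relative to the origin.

x_c = 54.18 mm, y_c = 32.33 mm

vertical leg: A = 24 × 110 = 2640.00, centroid at (12.00, 55.00).
horizontal leg: A = 170 × 14 = 2380.00, centroid at (109.00, 7.00).
gusset: A = ½·44·56 = 1232.00, centroid at (38.67, 32.67).
ΣA = 6252.00 mm²
ΣAx_c = (2640.00)(12.00) + (2380.00)(109.00) + (1232.00)(38.67) = 338737.33 mm³
ΣAy_c = (2640.00)(55.00) + (2380.00)(7.00) + (1232.00)(32.67) = 202105.33 mm³
x_c = 338737.33 / 6252.00 = 54.18 mm
y_c = 202105.33 / 6252.00 = 32.33 mm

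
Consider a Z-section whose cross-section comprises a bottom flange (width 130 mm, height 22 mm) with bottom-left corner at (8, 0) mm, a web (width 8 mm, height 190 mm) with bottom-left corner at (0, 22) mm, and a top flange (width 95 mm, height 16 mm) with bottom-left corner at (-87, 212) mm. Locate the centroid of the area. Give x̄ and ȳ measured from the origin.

bottom flange: A = 130 × 22 = 2860.00, centroid at (73.00, 11.00).
web: A = 8 × 190 = 1520.00, centroid at (4.00, 117.00).
top flange: A = 95 × 16 = 1520.00, centroid at (-39.50, 220.00).
ΣA = 5900.00 mm², ΣAx̄ = 154820.00 mm³, ΣAȳ = 543700.00 mm³.
x̄ = 154820.00/5900.00 = 26.24 mm; ȳ = 543700.00/5900.00 = 92.15 mm.

x̄ = 26.24 mm, ȳ = 92.15 mm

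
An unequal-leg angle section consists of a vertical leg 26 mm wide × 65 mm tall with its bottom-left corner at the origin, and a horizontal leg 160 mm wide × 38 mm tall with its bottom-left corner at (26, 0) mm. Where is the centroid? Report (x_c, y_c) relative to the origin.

x_c = 85.77 mm, y_c = 21.94 mm

vertical leg: A = 26 × 65 = 1690.00, centroid at (13.00, 32.50).
horizontal leg: A = 160 × 38 = 6080.00, centroid at (106.00, 19.00).
ΣA = 7770.00 mm², ΣAx_c = 666450.00 mm³, ΣAy_c = 170445.00 mm³.
x_c = 666450.00/7770.00 = 85.77 mm; y_c = 170445.00/7770.00 = 21.94 mm.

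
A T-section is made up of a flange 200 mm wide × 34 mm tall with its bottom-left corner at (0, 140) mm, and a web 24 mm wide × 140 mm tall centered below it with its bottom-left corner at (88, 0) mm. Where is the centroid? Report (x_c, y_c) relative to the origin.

Part | A | x̄ᵢ | ȳᵢ | A·x̄ᵢ | A·ȳᵢ
web | 3360.00 | 100.00 | 70.00 | 336000.00 | 235200.00
flange | 6800.00 | 100.00 | 157.00 | 680000.00 | 1067600.00
Σ | 10160.00 |  |  | 1016000.00 | 1302800.00
x_c = 1016000.00 / 10160.00 = 100.00 mm
y_c = 1302800.00 / 10160.00 = 128.23 mm

x_c = 100.00 mm, y_c = 128.23 mm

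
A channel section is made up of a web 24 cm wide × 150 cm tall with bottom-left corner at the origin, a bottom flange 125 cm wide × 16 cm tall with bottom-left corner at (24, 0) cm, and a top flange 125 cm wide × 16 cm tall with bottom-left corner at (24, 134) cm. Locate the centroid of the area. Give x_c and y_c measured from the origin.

web: A = 24 × 150 = 3600.00, centroid at (12.00, 75.00).
bottom flange: A = 125 × 16 = 2000.00, centroid at (86.50, 8.00).
top flange: A = 125 × 16 = 2000.00, centroid at (86.50, 142.00).
ΣA = 7600.00 cm²
ΣAx_c = (3600.00)(12.00) + (2000.00)(86.50) + (2000.00)(86.50) = 389200.00 cm³
ΣAy_c = (3600.00)(75.00) + (2000.00)(8.00) + (2000.00)(142.00) = 570000.00 cm³
x_c = 389200.00 / 7600.00 = 51.21 cm
y_c = 570000.00 / 7600.00 = 75.00 cm

x_c = 51.21 cm, y_c = 75.00 cm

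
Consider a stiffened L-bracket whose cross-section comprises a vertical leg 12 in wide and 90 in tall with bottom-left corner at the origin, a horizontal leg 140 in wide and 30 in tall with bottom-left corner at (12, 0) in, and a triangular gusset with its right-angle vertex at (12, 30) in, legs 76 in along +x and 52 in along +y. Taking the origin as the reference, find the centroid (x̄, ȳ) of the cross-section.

x̄ = 58.52 in, ȳ = 28.27 in

vertical leg: A = 12 × 90 = 1080.00, centroid at (6.00, 45.00).
horizontal leg: A = 140 × 30 = 4200.00, centroid at (82.00, 15.00).
gusset: A = ½·76·52 = 1976.00, centroid at (37.33, 47.33).
ΣA = 7256.00 in²
ΣAx̄ = (1080.00)(6.00) + (4200.00)(82.00) + (1976.00)(37.33) = 424650.67 in³
ΣAȳ = (1080.00)(45.00) + (4200.00)(15.00) + (1976.00)(47.33) = 205130.67 in³
x̄ = 424650.67 / 7256.00 = 58.52 in
ȳ = 205130.67 / 7256.00 = 28.27 in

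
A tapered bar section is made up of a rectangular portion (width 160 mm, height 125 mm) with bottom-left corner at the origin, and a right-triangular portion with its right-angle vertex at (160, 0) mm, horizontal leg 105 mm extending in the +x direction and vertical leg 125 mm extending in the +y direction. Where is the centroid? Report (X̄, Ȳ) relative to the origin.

X̄ = 108.41 mm, Ȳ = 57.35 mm

rectangular portion: A = 160 × 125 = 20000.00, centroid at (80.00, 62.50).
triangular portion: A = ½·105·125 = 6562.50, centroid at (195.00, 41.67).
ΣA = 26562.50 mm²
ΣAX̄ = (20000.00)(80.00) + (6562.50)(195.00) = 2879687.50 mm³
ΣAȲ = (20000.00)(62.50) + (6562.50)(41.67) = 1523437.50 mm³
X̄ = 2879687.50 / 26562.50 = 108.41 mm
Ȳ = 1523437.50 / 26562.50 = 57.35 mm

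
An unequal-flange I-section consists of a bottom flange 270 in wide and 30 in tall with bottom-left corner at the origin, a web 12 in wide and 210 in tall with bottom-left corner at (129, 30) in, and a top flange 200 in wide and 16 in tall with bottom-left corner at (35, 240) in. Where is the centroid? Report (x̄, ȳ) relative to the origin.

bottom flange: A = 270 × 30 = 8100.00, centroid at (135.00, 15.00).
web: A = 12 × 210 = 2520.00, centroid at (135.00, 135.00).
top flange: A = 200 × 16 = 3200.00, centroid at (135.00, 248.00).
ΣA = 13820.00 in²
ΣAx̄ = (8100.00)(135.00) + (2520.00)(135.00) + (3200.00)(135.00) = 1865700.00 in³
ΣAȳ = (8100.00)(15.00) + (2520.00)(135.00) + (3200.00)(248.00) = 1255300.00 in³
x̄ = 1865700.00 / 13820.00 = 135.00 in
ȳ = 1255300.00 / 13820.00 = 90.83 in

x̄ = 135.00 in, ȳ = 90.83 in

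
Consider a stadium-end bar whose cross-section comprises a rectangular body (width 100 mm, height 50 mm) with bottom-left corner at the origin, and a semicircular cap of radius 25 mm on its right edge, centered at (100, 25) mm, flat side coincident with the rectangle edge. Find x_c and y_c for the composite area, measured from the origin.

rectangular body: A = 100 × 50 = 5000.00, centroid at (50.00, 25.00).
semicircular end: A = ½π·25² = 981.75, centroid at (110.61, 25.00).
ΣA = 5981.75 mm²
ΣAx_c = (5000.00)(50.00) + (981.75)(110.61) = 358591.44 mm³
ΣAy_c = (5000.00)(25.00) + (981.75)(25.00) = 149543.69 mm³
x_c = 358591.44 / 5981.75 = 59.95 mm
y_c = 149543.69 / 5981.75 = 25.00 mm

x_c = 59.95 mm, y_c = 25.00 mm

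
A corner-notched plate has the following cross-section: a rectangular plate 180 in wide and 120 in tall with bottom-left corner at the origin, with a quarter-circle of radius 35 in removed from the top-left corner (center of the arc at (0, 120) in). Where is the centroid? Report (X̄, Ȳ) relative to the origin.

X̄ = 93.50 in, Ȳ = 57.90 in

plate: A = 180 × 120 = 21600.00, centroid at (90.00, 60.00).
removed quarter-circle: A = −¼π·35² = -962.11, centroid at (14.85, 105.15).
ΣA = 20637.89 in²
ΣAX̄ = (21600.00)(90.00) + (-962.11)(14.85) = 1929708.33 in³
ΣAȲ = (21600.00)(60.00) + (-962.11)(105.15) = 1194838.14 in³
X̄ = 1929708.33 / 20637.89 = 93.50 in
Ȳ = 1194838.14 / 20637.89 = 57.90 in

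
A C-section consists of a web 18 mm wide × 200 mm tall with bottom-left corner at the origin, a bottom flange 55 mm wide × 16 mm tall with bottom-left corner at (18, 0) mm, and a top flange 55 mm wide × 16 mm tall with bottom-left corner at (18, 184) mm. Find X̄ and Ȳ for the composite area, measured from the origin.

web: A = 18 × 200 = 3600.00, centroid at (9.00, 100.00).
bottom flange: A = 55 × 16 = 880.00, centroid at (45.50, 8.00).
top flange: A = 55 × 16 = 880.00, centroid at (45.50, 192.00).
ΣA = 5360.00 mm², ΣAX̄ = 112480.00 mm³, ΣAȲ = 536000.00 mm³.
X̄ = 112480.00/5360.00 = 20.99 mm; Ȳ = 536000.00/5360.00 = 100.00 mm.

X̄ = 20.99 mm, Ȳ = 100.00 mm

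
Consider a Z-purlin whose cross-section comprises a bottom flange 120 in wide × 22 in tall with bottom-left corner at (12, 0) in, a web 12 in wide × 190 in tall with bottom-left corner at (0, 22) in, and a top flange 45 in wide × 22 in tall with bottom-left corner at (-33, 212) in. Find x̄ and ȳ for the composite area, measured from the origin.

bottom flange: A = 120 × 22 = 2640.00, centroid at (72.00, 11.00).
web: A = 12 × 190 = 2280.00, centroid at (6.00, 117.00).
top flange: A = 45 × 22 = 990.00, centroid at (-10.50, 223.00).
ΣA = 5910.00 in²
ΣAx̄ = (2640.00)(72.00) + (2280.00)(6.00) + (990.00)(-10.50) = 193365.00 in³
ΣAȳ = (2640.00)(11.00) + (2280.00)(117.00) + (990.00)(223.00) = 516570.00 in³
x̄ = 193365.00 / 5910.00 = 32.72 in
ȳ = 516570.00 / 5910.00 = 87.41 in

x̄ = 32.72 in, ȳ = 87.41 in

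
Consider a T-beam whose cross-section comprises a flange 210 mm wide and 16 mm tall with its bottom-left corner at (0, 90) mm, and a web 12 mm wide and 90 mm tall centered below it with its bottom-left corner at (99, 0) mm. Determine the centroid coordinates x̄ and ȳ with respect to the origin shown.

Part | A | x̄ᵢ | ȳᵢ | A·x̄ᵢ | A·ȳᵢ
web | 1080.00 | 105.00 | 45.00 | 113400.00 | 48600.00
flange | 3360.00 | 105.00 | 98.00 | 352800.00 | 329280.00
Σ | 4440.00 |  |  | 466200.00 | 377880.00
x̄ = 466200.00 / 4440.00 = 105.00 mm
ȳ = 377880.00 / 4440.00 = 85.11 mm

x̄ = 105.00 mm, ȳ = 85.11 mm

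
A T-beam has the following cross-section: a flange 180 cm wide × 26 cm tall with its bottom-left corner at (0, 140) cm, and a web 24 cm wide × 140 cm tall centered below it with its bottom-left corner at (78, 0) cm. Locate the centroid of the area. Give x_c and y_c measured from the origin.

web: A = 24 × 140 = 3360.00, centroid at (90.00, 70.00).
flange: A = 180 × 26 = 4680.00, centroid at (90.00, 153.00).
ΣA = 8040.00 cm²
ΣAx_c = (3360.00)(90.00) + (4680.00)(90.00) = 723600.00 cm³
ΣAy_c = (3360.00)(70.00) + (4680.00)(153.00) = 951240.00 cm³
x_c = 723600.00 / 8040.00 = 90.00 cm
y_c = 951240.00 / 8040.00 = 118.31 cm

x_c = 90.00 cm, y_c = 118.31 cm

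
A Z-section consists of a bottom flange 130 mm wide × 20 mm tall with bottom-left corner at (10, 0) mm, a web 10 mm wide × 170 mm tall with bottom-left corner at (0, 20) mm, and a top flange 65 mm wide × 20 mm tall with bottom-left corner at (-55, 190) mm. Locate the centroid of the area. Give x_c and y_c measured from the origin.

bottom flange: A = 130 × 20 = 2600.00, centroid at (75.00, 10.00).
web: A = 10 × 170 = 1700.00, centroid at (5.00, 105.00).
top flange: A = 65 × 20 = 1300.00, centroid at (-22.50, 200.00).
ΣA = 5600.00 mm²
ΣAx_c = (2600.00)(75.00) + (1700.00)(5.00) + (1300.00)(-22.50) = 174250.00 mm³
ΣAy_c = (2600.00)(10.00) + (1700.00)(105.00) + (1300.00)(200.00) = 464500.00 mm³
x_c = 174250.00 / 5600.00 = 31.12 mm
y_c = 464500.00 / 5600.00 = 82.95 mm

x_c = 31.12 mm, y_c = 82.95 mm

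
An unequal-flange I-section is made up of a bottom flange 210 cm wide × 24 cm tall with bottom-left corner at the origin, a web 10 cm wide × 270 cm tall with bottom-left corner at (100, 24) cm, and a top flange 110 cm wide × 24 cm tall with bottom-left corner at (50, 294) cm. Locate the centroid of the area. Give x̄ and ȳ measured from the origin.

bottom flange: A = 210 × 24 = 5040.00, centroid at (105.00, 12.00).
web: A = 10 × 270 = 2700.00, centroid at (105.00, 159.00).
top flange: A = 110 × 24 = 2640.00, centroid at (105.00, 306.00).
ΣA = 10380.00 cm²
ΣAx̄ = (5040.00)(105.00) + (2700.00)(105.00) + (2640.00)(105.00) = 1089900.00 cm³
ΣAȳ = (5040.00)(12.00) + (2700.00)(159.00) + (2640.00)(306.00) = 1297620.00 cm³
x̄ = 1089900.00 / 10380.00 = 105.00 cm
ȳ = 1297620.00 / 10380.00 = 125.01 cm

x̄ = 105.00 cm, ȳ = 125.01 cm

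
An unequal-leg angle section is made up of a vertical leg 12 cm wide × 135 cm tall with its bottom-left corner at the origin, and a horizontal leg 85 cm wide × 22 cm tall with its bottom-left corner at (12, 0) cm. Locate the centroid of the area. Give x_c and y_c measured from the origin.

vertical leg: A = 12 × 135 = 1620.00, centroid at (6.00, 67.50).
horizontal leg: A = 85 × 22 = 1870.00, centroid at (54.50, 11.00).
ΣA = 3490.00 cm², ΣAx_c = 111635.00 cm³, ΣAy_c = 129920.00 cm³.
x_c = 111635.00/3490.00 = 31.99 cm; y_c = 129920.00/3490.00 = 37.23 cm.

x_c = 31.99 cm, y_c = 37.23 cm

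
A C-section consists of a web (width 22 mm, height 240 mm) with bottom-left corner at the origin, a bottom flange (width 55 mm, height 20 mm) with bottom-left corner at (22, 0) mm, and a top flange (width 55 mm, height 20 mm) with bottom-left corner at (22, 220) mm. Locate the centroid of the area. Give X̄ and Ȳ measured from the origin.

web: A = 22 × 240 = 5280.00, centroid at (11.00, 120.00).
bottom flange: A = 55 × 20 = 1100.00, centroid at (49.50, 10.00).
top flange: A = 55 × 20 = 1100.00, centroid at (49.50, 230.00).
ΣA = 7480.00 mm²
ΣAX̄ = (5280.00)(11.00) + (1100.00)(49.50) + (1100.00)(49.50) = 166980.00 mm³
ΣAȲ = (5280.00)(120.00) + (1100.00)(10.00) + (1100.00)(230.00) = 897600.00 mm³
X̄ = 166980.00 / 7480.00 = 22.32 mm
Ȳ = 897600.00 / 7480.00 = 120.00 mm

X̄ = 22.32 mm, Ȳ = 120.00 mm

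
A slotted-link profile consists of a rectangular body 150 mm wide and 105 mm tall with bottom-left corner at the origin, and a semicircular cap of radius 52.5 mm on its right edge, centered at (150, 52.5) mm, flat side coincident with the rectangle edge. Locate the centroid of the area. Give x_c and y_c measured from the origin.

rectangular body: A = 150 × 105 = 15750.00, centroid at (75.00, 52.50).
semicircular end: A = ½π·52.5² = 4329.51, centroid at (172.28, 52.50).
ΣA = 20079.51 mm²
ΣAx_c = (15750.00)(75.00) + (4329.51)(172.28) = 1927144.86 mm³
ΣAy_c = (15750.00)(52.50) + (4329.51)(52.50) = 1054174.14 mm³
x_c = 1927144.86 / 20079.51 = 95.98 mm
y_c = 1054174.14 / 20079.51 = 52.50 mm

x_c = 95.98 mm, y_c = 52.50 mm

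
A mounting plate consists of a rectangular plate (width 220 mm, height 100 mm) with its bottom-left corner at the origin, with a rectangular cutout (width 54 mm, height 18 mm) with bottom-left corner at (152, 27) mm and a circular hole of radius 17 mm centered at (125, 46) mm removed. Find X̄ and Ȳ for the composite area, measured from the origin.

plate: A = 220 × 100 = 22000.00, centroid at (110.00, 50.00).
hole 1: A = −(54 × 18) = -972.00, centroid at (179.00, 36.00).
hole 2: A = −π·17² = -907.92, centroid at (125.00, 46.00).
ΣA = 20120.08 mm², ΣAX̄ = 2132521.97 mm³, ΣAȲ = 1023243.67 mm³.
X̄ = 2132521.97/20120.08 = 105.99 mm; Ȳ = 1023243.67/20120.08 = 50.86 mm.

X̄ = 105.99 mm, Ȳ = 50.86 mm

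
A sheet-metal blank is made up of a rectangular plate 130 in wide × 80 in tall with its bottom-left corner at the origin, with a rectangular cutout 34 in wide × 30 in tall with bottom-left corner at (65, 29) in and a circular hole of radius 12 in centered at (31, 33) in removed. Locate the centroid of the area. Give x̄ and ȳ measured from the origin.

x̄ = 64.78 in, ȳ = 39.90 in

plate: A = 130 × 80 = 10400.00, centroid at (65.00, 40.00).
hole 1: A = −(34 × 30) = -1020.00, centroid at (82.00, 44.00).
hole 2: A = −π·12² = -452.39, centroid at (31.00, 33.00).
ΣA = 8927.61 in², ΣAx̄ = 578335.93 in³, ΣAȳ = 356191.15 in³.
x̄ = 578335.93/8927.61 = 64.78 in; ȳ = 356191.15/8927.61 = 39.90 in.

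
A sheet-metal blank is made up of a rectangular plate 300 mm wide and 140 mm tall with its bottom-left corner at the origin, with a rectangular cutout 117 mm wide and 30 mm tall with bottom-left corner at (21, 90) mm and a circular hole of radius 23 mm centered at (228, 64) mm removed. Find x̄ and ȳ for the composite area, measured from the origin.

x̄ = 153.20 mm, ȳ = 66.93 mm

Part | A | x̄ᵢ | ȳᵢ | A·x̄ᵢ | A·ȳᵢ
plate | 42000.00 | 150.00 | 70.00 | 6300000.00 | 2940000.00
hole 1 | -3510.00 | 79.50 | 105.00 | -279045.00 | -368550.00
hole 2 | -1661.90 | 228.00 | 64.00 | -378913.77 | -106361.76
Σ | 36828.10 |  |  | 5642041.23 | 2465088.24
x̄ = 5642041.23 / 36828.10 = 153.20 mm
ȳ = 2465088.24 / 36828.10 = 66.93 mm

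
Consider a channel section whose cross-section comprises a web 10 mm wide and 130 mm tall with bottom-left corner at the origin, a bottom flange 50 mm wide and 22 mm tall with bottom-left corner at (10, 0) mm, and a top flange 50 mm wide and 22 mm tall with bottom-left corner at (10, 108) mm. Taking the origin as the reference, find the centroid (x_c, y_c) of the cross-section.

x_c = 23.86 mm, y_c = 65.00 mm

web: A = 10 × 130 = 1300.00, centroid at (5.00, 65.00).
bottom flange: A = 50 × 22 = 1100.00, centroid at (35.00, 11.00).
top flange: A = 50 × 22 = 1100.00, centroid at (35.00, 119.00).
ΣA = 3500.00 mm², ΣAx_c = 83500.00 mm³, ΣAy_c = 227500.00 mm³.
x_c = 83500.00/3500.00 = 23.86 mm; y_c = 227500.00/3500.00 = 65.00 mm.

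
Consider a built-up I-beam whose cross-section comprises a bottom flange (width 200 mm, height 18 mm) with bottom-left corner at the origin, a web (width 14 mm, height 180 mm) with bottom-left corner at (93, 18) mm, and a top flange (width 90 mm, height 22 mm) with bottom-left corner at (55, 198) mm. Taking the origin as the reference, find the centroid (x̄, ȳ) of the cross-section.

x̄ = 100.00 mm, ȳ = 88.69 mm

bottom flange: A = 200 × 18 = 3600.00, centroid at (100.00, 9.00).
web: A = 14 × 180 = 2520.00, centroid at (100.00, 108.00).
top flange: A = 90 × 22 = 1980.00, centroid at (100.00, 209.00).
ΣA = 8100.00 mm², ΣAx̄ = 810000.00 mm³, ΣAȳ = 718380.00 mm³.
x̄ = 810000.00/8100.00 = 100.00 mm; ȳ = 718380.00/8100.00 = 88.69 mm.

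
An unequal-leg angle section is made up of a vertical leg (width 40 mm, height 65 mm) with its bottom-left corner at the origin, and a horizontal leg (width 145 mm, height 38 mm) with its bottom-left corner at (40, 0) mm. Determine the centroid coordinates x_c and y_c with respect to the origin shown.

vertical leg: A = 40 × 65 = 2600.00, centroid at (20.00, 32.50).
horizontal leg: A = 145 × 38 = 5510.00, centroid at (112.50, 19.00).
ΣA = 8110.00 mm²
ΣAx_c = (2600.00)(20.00) + (5510.00)(112.50) = 671875.00 mm³
ΣAy_c = (2600.00)(32.50) + (5510.00)(19.00) = 189190.00 mm³
x_c = 671875.00 / 8110.00 = 82.85 mm
y_c = 189190.00 / 8110.00 = 23.33 mm

x_c = 82.85 mm, y_c = 23.33 mm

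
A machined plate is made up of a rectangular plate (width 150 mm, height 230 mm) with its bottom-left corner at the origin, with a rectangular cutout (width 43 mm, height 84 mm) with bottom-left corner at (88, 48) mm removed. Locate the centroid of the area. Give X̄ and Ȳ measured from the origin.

X̄ = 70.97 mm, Ȳ = 117.92 mm

plate: A = 150 × 230 = 34500.00, centroid at (75.00, 115.00).
hole: A = −(43 × 84) = -3612.00, centroid at (109.50, 90.00).
ΣA = 30888.00 mm², ΣAX̄ = 2191986.00 mm³, ΣAȲ = 3642420.00 mm³.
X̄ = 2191986.00/30888.00 = 70.97 mm; Ȳ = 3642420.00/30888.00 = 117.92 mm.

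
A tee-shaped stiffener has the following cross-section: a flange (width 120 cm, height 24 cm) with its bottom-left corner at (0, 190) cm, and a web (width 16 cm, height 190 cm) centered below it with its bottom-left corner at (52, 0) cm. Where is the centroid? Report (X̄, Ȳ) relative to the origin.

web: A = 16 × 190 = 3040.00, centroid at (60.00, 95.00).
flange: A = 120 × 24 = 2880.00, centroid at (60.00, 202.00).
ΣA = 5920.00 cm²
ΣAX̄ = (3040.00)(60.00) + (2880.00)(60.00) = 355200.00 cm³
ΣAȲ = (3040.00)(95.00) + (2880.00)(202.00) = 870560.00 cm³
X̄ = 355200.00 / 5920.00 = 60.00 cm
Ȳ = 870560.00 / 5920.00 = 147.05 cm

X̄ = 60.00 cm, Ȳ = 147.05 cm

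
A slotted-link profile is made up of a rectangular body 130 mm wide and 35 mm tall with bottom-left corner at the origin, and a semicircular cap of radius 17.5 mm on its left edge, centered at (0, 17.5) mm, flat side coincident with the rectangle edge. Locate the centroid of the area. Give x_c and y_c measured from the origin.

x_c = 58.07 mm, y_c = 17.50 mm

rectangular body: A = 130 × 35 = 4550.00, centroid at (65.00, 17.50).
semicircular end: A = ½π·17.5² = 481.06, centroid at (-7.43, 17.50).
ΣA = 5031.06 mm², ΣAx_c = 292177.08 mm³, ΣAy_c = 88043.49 mm³.
x_c = 292177.08/5031.06 = 58.07 mm; y_c = 88043.49/5031.06 = 17.50 mm.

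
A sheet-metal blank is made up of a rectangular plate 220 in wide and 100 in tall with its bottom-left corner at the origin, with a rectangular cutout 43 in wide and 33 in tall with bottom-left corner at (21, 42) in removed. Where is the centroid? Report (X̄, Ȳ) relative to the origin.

X̄ = 114.65 in, Ȳ = 49.41 in

plate: A = 220 × 100 = 22000.00, centroid at (110.00, 50.00).
hole: A = −(43 × 33) = -1419.00, centroid at (42.50, 58.50).
ΣA = 20581.00 in²
ΣAX̄ = (22000.00)(110.00) + (-1419.00)(42.50) = 2359692.50 in³
ΣAȲ = (22000.00)(50.00) + (-1419.00)(58.50) = 1016988.50 in³
X̄ = 2359692.50 / 20581.00 = 114.65 in
Ȳ = 1016988.50 / 20581.00 = 49.41 in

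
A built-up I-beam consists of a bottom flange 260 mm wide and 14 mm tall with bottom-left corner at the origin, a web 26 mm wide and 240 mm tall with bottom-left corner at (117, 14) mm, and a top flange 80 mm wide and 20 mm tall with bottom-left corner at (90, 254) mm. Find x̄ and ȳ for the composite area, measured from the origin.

x̄ = 130.00 mm, ȳ = 111.85 mm

Part | A | x̄ᵢ | ȳᵢ | A·x̄ᵢ | A·ȳᵢ
bottom flange | 3640.00 | 130.00 | 7.00 | 473200.00 | 25480.00
web | 6240.00 | 130.00 | 134.00 | 811200.00 | 836160.00
top flange | 1600.00 | 130.00 | 264.00 | 208000.00 | 422400.00
Σ | 11480.00 |  |  | 1492400.00 | 1284040.00
x̄ = 1492400.00 / 11480.00 = 130.00 mm
ȳ = 1284040.00 / 11480.00 = 111.85 mm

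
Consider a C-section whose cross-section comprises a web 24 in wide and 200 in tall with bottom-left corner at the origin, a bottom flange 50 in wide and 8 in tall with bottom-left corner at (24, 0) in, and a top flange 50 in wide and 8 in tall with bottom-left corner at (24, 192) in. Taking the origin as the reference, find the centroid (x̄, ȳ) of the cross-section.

web: A = 24 × 200 = 4800.00, centroid at (12.00, 100.00).
bottom flange: A = 50 × 8 = 400.00, centroid at (49.00, 4.00).
top flange: A = 50 × 8 = 400.00, centroid at (49.00, 196.00).
ΣA = 5600.00 in²
ΣAx̄ = (4800.00)(12.00) + (400.00)(49.00) + (400.00)(49.00) = 96800.00 in³
ΣAȳ = (4800.00)(100.00) + (400.00)(4.00) + (400.00)(196.00) = 560000.00 in³
x̄ = 96800.00 / 5600.00 = 17.29 in
ȳ = 560000.00 / 5600.00 = 100.00 in

x̄ = 17.29 in, ȳ = 100.00 in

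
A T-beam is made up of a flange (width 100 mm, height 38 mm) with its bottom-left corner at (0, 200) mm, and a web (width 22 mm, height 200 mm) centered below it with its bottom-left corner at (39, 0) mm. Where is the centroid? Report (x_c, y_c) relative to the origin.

web: A = 22 × 200 = 4400.00, centroid at (50.00, 100.00).
flange: A = 100 × 38 = 3800.00, centroid at (50.00, 219.00).
ΣA = 8200.00 mm²
ΣAx_c = (4400.00)(50.00) + (3800.00)(50.00) = 410000.00 mm³
ΣAy_c = (4400.00)(100.00) + (3800.00)(219.00) = 1272200.00 mm³
x_c = 410000.00 / 8200.00 = 50.00 mm
y_c = 1272200.00 / 8200.00 = 155.15 mm

x_c = 50.00 mm, y_c = 155.15 mm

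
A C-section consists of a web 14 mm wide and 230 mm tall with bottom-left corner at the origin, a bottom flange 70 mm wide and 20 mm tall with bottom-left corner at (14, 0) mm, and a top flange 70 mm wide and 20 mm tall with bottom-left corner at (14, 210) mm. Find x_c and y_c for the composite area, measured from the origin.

web: A = 14 × 230 = 3220.00, centroid at (7.00, 115.00).
bottom flange: A = 70 × 20 = 1400.00, centroid at (49.00, 10.00).
top flange: A = 70 × 20 = 1400.00, centroid at (49.00, 220.00).
ΣA = 6020.00 mm², ΣAx_c = 159740.00 mm³, ΣAy_c = 692300.00 mm³.
x_c = 159740.00/6020.00 = 26.53 mm; y_c = 692300.00/6020.00 = 115.00 mm.

x_c = 26.53 mm, y_c = 115.00 mm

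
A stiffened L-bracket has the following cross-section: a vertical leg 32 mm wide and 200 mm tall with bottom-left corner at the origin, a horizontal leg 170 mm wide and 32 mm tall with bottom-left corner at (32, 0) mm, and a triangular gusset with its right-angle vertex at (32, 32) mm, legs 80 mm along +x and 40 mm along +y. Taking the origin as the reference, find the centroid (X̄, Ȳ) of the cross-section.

vertical leg: A = 32 × 200 = 6400.00, centroid at (16.00, 100.00).
horizontal leg: A = 170 × 32 = 5440.00, centroid at (117.00, 16.00).
gusset: A = ½·80·40 = 1600.00, centroid at (58.67, 45.33).
ΣA = 13440.00 mm², ΣAX̄ = 832746.67 mm³, ΣAȲ = 799573.33 mm³.
X̄ = 832746.67/13440.00 = 61.96 mm; Ȳ = 799573.33/13440.00 = 59.49 mm.

X̄ = 61.96 mm, Ȳ = 59.49 mm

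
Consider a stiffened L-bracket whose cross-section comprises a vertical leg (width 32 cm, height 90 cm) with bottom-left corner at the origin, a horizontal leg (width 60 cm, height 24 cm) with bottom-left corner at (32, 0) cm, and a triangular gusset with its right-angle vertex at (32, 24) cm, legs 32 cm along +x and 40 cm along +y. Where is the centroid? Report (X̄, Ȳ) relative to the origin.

vertical leg: A = 32 × 90 = 2880.00, centroid at (16.00, 45.00).
horizontal leg: A = 60 × 24 = 1440.00, centroid at (62.00, 12.00).
gusset: A = ½·32·40 = 640.00, centroid at (42.67, 37.33).
ΣA = 4960.00 cm²
ΣAX̄ = (2880.00)(16.00) + (1440.00)(62.00) + (640.00)(42.67) = 162666.67 cm³
ΣAȲ = (2880.00)(45.00) + (1440.00)(12.00) + (640.00)(37.33) = 170773.33 cm³
X̄ = 162666.67 / 4960.00 = 32.80 cm
Ȳ = 170773.33 / 4960.00 = 34.43 cm

X̄ = 32.80 cm, Ȳ = 34.43 cm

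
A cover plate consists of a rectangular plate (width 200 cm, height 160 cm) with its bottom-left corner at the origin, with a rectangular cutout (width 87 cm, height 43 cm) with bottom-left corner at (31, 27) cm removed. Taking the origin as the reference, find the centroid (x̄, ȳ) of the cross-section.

plate: A = 200 × 160 = 32000.00, centroid at (100.00, 80.00).
hole: A = −(87 × 43) = -3741.00, centroid at (74.50, 48.50).
ΣA = 28259.00 cm², ΣAx̄ = 2921295.50 cm³, ΣAȳ = 2378561.50 cm³.
x̄ = 2921295.50/28259.00 = 103.38 cm; ȳ = 2378561.50/28259.00 = 84.17 cm.

x̄ = 103.38 cm, ȳ = 84.17 cm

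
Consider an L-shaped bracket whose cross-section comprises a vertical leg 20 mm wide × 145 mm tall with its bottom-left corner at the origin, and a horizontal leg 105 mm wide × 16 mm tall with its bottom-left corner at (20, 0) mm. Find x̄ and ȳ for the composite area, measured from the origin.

vertical leg: A = 20 × 145 = 2900.00, centroid at (10.00, 72.50).
horizontal leg: A = 105 × 16 = 1680.00, centroid at (72.50, 8.00).
ΣA = 4580.00 mm², ΣAx̄ = 150800.00 mm³, ΣAȳ = 223690.00 mm³.
x̄ = 150800.00/4580.00 = 32.93 mm; ȳ = 223690.00/4580.00 = 48.84 mm.

x̄ = 32.93 mm, ȳ = 48.84 mm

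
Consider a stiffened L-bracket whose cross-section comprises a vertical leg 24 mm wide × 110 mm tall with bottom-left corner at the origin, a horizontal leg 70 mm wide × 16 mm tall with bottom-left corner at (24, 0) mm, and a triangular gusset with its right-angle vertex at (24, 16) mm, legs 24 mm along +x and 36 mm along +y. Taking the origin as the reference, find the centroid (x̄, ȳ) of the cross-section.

vertical leg: A = 24 × 110 = 2640.00, centroid at (12.00, 55.00).
horizontal leg: A = 70 × 16 = 1120.00, centroid at (59.00, 8.00).
gusset: A = ½·24·36 = 432.00, centroid at (32.00, 28.00).
ΣA = 4192.00 mm²
ΣAx̄ = (2640.00)(12.00) + (1120.00)(59.00) + (432.00)(32.00) = 111584.00 mm³
ΣAȳ = (2640.00)(55.00) + (1120.00)(8.00) + (432.00)(28.00) = 166256.00 mm³
x̄ = 111584.00 / 4192.00 = 26.62 mm
ȳ = 166256.00 / 4192.00 = 39.66 mm

x̄ = 26.62 mm, ȳ = 39.66 mm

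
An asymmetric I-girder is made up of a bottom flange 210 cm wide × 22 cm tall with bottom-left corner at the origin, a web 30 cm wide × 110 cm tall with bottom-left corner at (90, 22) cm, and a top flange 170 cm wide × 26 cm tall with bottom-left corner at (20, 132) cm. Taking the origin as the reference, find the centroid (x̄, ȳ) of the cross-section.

x̄ = 105.00 cm, ȳ = 76.65 cm

bottom flange: A = 210 × 22 = 4620.00, centroid at (105.00, 11.00).
web: A = 30 × 110 = 3300.00, centroid at (105.00, 77.00).
top flange: A = 170 × 26 = 4420.00, centroid at (105.00, 145.00).
ΣA = 12340.00 cm², ΣAx̄ = 1295700.00 cm³, ΣAȳ = 945820.00 cm³.
x̄ = 1295700.00/12340.00 = 105.00 cm; ȳ = 945820.00/12340.00 = 76.65 cm.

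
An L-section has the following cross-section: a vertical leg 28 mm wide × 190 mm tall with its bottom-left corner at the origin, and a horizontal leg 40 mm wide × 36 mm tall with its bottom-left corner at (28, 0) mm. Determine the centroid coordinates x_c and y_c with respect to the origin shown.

vertical leg: A = 28 × 190 = 5320.00, centroid at (14.00, 95.00).
horizontal leg: A = 40 × 36 = 1440.00, centroid at (48.00, 18.00).
ΣA = 6760.00 mm²
ΣAx_c = (5320.00)(14.00) + (1440.00)(48.00) = 143600.00 mm³
ΣAy_c = (5320.00)(95.00) + (1440.00)(18.00) = 531320.00 mm³
x_c = 143600.00 / 6760.00 = 21.24 mm
y_c = 531320.00 / 6760.00 = 78.60 mm

x_c = 21.24 mm, y_c = 78.60 mm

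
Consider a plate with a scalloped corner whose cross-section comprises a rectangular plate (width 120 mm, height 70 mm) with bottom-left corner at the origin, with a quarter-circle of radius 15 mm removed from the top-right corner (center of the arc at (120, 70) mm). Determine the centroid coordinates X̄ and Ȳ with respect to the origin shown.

plate: A = 120 × 70 = 8400.00, centroid at (60.00, 35.00).
removed quarter-circle: A = −¼π·15² = -176.71, centroid at (113.63, 63.63).
ΣA = 8223.29 mm²
ΣAX̄ = (8400.00)(60.00) + (-176.71)(113.63) = 483919.25 mm³
ΣAȲ = (8400.00)(35.00) + (-176.71)(63.63) = 282754.98 mm³
X̄ = 483919.25 / 8223.29 = 58.85 mm
Ȳ = 282754.98 / 8223.29 = 34.38 mm

X̄ = 58.85 mm, Ȳ = 34.38 mm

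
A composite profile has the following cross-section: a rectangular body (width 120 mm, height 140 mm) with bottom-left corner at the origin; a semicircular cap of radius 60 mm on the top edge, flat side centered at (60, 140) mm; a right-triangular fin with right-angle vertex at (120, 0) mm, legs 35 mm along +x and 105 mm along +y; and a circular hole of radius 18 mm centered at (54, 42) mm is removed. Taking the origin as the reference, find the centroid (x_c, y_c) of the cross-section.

x_c = 65.92 mm, y_c = 91.66 mm

Part | A | x̄ᵢ | ȳᵢ | A·x̄ᵢ | A·ȳᵢ
rectangular body | 16800.00 | 60.00 | 70.00 | 1008000.00 | 1176000.00
semicircular top | 5654.87 | 60.00 | 165.46 | 339292.01 | 935681.35
triangular fin | 1837.50 | 131.67 | 35.00 | 241937.50 | 64312.50
hole | -1017.88 | 54.00 | 42.00 | -54965.31 | -42750.79
Σ | 23274.49 |  |  | 1534264.20 | 2133243.06
x_c = 1534264.20 / 23274.49 = 65.92 mm
y_c = 2133243.06 / 23274.49 = 91.66 mm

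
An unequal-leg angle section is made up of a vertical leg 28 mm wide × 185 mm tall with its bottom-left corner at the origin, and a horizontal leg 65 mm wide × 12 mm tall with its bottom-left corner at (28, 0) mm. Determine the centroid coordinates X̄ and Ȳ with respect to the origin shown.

Part | A | x̄ᵢ | ȳᵢ | A·x̄ᵢ | A·ȳᵢ
vertical leg | 5180.00 | 14.00 | 92.50 | 72520.00 | 479150.00
horizontal leg | 780.00 | 60.50 | 6.00 | 47190.00 | 4680.00
Σ | 5960.00 |  |  | 119710.00 | 483830.00
X̄ = 119710.00 / 5960.00 = 20.09 mm
Ȳ = 483830.00 / 5960.00 = 81.18 mm

X̄ = 20.09 mm, Ȳ = 81.18 mm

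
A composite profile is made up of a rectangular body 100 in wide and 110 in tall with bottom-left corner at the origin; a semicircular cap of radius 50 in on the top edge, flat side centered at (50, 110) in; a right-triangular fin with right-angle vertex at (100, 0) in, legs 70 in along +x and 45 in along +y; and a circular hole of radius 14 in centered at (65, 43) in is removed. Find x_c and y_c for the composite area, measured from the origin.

rectangular body: A = 100 × 110 = 11000.00, centroid at (50.00, 55.00).
semicircular top: A = ½π·50² = 3926.99, centroid at (50.00, 131.22).
triangular fin: A = ½·70·45 = 1575.00, centroid at (123.33, 15.00).
hole: A = −π·14² = -615.75, centroid at (65.00, 43.00).
ΣA = 15886.24 in²
ΣAx_c = (11000.00)(50.00) + (3926.99)(50.00) + (1575.00)(123.33) + (-615.75)(65.00) = 900575.65 in³
ΣAy_c = (11000.00)(55.00) + (3926.99)(131.22) + (1575.00)(15.00) + (-615.75)(43.00) = 1117449.98 in³
x_c = 900575.65 / 15886.24 = 56.69 in
y_c = 1117449.98 / 15886.24 = 70.34 in

x_c = 56.69 in, y_c = 70.34 in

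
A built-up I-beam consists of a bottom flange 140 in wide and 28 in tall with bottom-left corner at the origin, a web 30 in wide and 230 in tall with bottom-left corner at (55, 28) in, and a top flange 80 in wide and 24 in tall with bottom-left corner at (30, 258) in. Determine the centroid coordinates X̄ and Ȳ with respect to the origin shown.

bottom flange: A = 140 × 28 = 3920.00, centroid at (70.00, 14.00).
web: A = 30 × 230 = 6900.00, centroid at (70.00, 143.00).
top flange: A = 80 × 24 = 1920.00, centroid at (70.00, 270.00).
ΣA = 12740.00 in²
ΣAX̄ = (3920.00)(70.00) + (6900.00)(70.00) + (1920.00)(70.00) = 891800.00 in³
ΣAȲ = (3920.00)(14.00) + (6900.00)(143.00) + (1920.00)(270.00) = 1559980.00 in³
X̄ = 891800.00 / 12740.00 = 70.00 in
Ȳ = 1559980.00 / 12740.00 = 122.45 in

X̄ = 70.00 in, Ȳ = 122.45 in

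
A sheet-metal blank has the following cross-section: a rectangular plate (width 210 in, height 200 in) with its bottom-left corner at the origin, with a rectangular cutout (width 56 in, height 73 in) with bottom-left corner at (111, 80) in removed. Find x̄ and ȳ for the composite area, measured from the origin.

x̄ = 101.33 in, ȳ = 98.22 in

plate: A = 210 × 200 = 42000.00, centroid at (105.00, 100.00).
hole: A = −(56 × 73) = -4088.00, centroid at (139.00, 116.50).
ΣA = 37912.00 in², ΣAx̄ = 3841768.00 in³, ΣAȳ = 3723748.00 in³.
x̄ = 3841768.00/37912.00 = 101.33 in; ȳ = 3723748.00/37912.00 = 98.22 in.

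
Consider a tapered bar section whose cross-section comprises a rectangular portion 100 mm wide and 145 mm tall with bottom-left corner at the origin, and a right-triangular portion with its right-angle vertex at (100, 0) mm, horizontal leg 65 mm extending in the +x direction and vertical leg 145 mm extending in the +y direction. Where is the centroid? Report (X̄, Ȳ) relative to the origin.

X̄ = 67.58 mm, Ȳ = 66.57 mm

rectangular portion: A = 100 × 145 = 14500.00, centroid at (50.00, 72.50).
triangular portion: A = ½·65·145 = 4712.50, centroid at (121.67, 48.33).
ΣA = 19212.50 mm², ΣAX̄ = 1298354.17 mm³, ΣAȲ = 1279020.83 mm³.
X̄ = 1298354.17/19212.50 = 67.58 mm; Ȳ = 1279020.83/19212.50 = 66.57 mm.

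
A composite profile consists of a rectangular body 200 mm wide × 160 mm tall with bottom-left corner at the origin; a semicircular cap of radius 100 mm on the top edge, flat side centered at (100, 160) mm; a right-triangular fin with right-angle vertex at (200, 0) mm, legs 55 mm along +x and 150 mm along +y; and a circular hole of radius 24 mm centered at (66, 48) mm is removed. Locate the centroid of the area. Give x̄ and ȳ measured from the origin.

rectangular body: A = 200 × 160 = 32000.00, centroid at (100.00, 80.00).
semicircular top: A = ½π·100² = 15707.96, centroid at (100.00, 202.44).
triangular fin: A = ½·55·150 = 4125.00, centroid at (218.33, 50.00).
hole: A = −π·24² = -1809.56, centroid at (66.00, 48.00).
ΣA = 50023.41 mm², ΣAx̄ = 5551990.54 mm³, ΣAȳ = 5859332.04 mm³.
x̄ = 5551990.54/50023.41 = 110.99 mm; ȳ = 5859332.04/50023.41 = 117.13 mm.

x̄ = 110.99 mm, ȳ = 117.13 mm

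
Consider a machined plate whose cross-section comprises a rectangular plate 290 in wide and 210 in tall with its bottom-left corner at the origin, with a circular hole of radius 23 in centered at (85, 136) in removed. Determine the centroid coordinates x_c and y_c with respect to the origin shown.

plate: A = 290 × 210 = 60900.00, centroid at (145.00, 105.00).
hole: A = −π·23² = -1661.90, centroid at (85.00, 136.00).
ΣA = 59238.10 in², ΣAx_c = 8689238.29 in³, ΣAy_c = 6168481.26 in³.
x_c = 8689238.29/59238.10 = 146.68 in; y_c = 6168481.26/59238.10 = 104.13 in.

x_c = 146.68 in, y_c = 104.13 in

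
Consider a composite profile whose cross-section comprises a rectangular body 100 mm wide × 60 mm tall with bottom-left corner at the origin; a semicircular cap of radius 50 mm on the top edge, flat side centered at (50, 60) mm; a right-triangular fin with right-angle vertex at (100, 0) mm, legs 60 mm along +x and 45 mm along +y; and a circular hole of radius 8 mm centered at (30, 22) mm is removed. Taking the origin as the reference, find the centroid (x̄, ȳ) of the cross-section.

Part | A | x̄ᵢ | ȳᵢ | A·x̄ᵢ | A·ȳᵢ
rectangular body | 6000.00 | 50.00 | 30.00 | 300000.00 | 180000.00
semicircular top | 3926.99 | 50.00 | 81.22 | 196349.54 | 318952.78
triangular fin | 1350.00 | 120.00 | 15.00 | 162000.00 | 20250.00
hole | -201.06 | 30.00 | 22.00 | -6031.86 | -4423.36
Σ | 11075.93 |  |  | 652317.68 | 514779.42
x̄ = 652317.68 / 11075.93 = 58.90 mm
ȳ = 514779.42 / 11075.93 = 46.48 mm

x̄ = 58.90 mm, ȳ = 46.48 mm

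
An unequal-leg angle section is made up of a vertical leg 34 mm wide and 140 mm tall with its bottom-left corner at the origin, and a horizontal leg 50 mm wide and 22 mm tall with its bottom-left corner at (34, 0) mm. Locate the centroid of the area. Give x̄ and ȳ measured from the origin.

x̄ = 24.88 mm, ȳ = 58.92 mm

vertical leg: A = 34 × 140 = 4760.00, centroid at (17.00, 70.00).
horizontal leg: A = 50 × 22 = 1100.00, centroid at (59.00, 11.00).
ΣA = 5860.00 mm², ΣAx̄ = 145820.00 mm³, ΣAȳ = 345300.00 mm³.
x̄ = 145820.00/5860.00 = 24.88 mm; ȳ = 345300.00/5860.00 = 58.92 mm.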